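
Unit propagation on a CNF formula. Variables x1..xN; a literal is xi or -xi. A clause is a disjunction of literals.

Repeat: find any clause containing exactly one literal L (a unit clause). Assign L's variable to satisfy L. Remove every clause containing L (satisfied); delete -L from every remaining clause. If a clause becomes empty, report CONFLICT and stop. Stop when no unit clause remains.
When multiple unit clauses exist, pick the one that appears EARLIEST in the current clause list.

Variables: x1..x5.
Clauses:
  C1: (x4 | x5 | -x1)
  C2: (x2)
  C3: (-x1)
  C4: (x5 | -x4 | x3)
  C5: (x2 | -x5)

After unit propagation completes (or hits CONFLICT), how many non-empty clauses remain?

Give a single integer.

unit clause [2] forces x2=T; simplify:
  satisfied 2 clause(s); 3 remain; assigned so far: [2]
unit clause [-1] forces x1=F; simplify:
  satisfied 2 clause(s); 1 remain; assigned so far: [1, 2]

Answer: 1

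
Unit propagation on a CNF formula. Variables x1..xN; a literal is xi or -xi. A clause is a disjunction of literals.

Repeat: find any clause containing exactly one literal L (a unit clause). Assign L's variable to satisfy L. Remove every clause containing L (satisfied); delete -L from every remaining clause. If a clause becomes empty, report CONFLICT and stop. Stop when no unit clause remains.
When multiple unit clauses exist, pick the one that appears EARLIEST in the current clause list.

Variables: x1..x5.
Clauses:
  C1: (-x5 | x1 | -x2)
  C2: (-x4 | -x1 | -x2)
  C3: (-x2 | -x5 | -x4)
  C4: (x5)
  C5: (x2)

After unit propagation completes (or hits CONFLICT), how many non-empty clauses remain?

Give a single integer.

unit clause [5] forces x5=T; simplify:
  drop -5 from [-5, 1, -2] -> [1, -2]
  drop -5 from [-2, -5, -4] -> [-2, -4]
  satisfied 1 clause(s); 4 remain; assigned so far: [5]
unit clause [2] forces x2=T; simplify:
  drop -2 from [1, -2] -> [1]
  drop -2 from [-4, -1, -2] -> [-4, -1]
  drop -2 from [-2, -4] -> [-4]
  satisfied 1 clause(s); 3 remain; assigned so far: [2, 5]
unit clause [1] forces x1=T; simplify:
  drop -1 from [-4, -1] -> [-4]
  satisfied 1 clause(s); 2 remain; assigned so far: [1, 2, 5]
unit clause [-4] forces x4=F; simplify:
  satisfied 2 clause(s); 0 remain; assigned so far: [1, 2, 4, 5]

Answer: 0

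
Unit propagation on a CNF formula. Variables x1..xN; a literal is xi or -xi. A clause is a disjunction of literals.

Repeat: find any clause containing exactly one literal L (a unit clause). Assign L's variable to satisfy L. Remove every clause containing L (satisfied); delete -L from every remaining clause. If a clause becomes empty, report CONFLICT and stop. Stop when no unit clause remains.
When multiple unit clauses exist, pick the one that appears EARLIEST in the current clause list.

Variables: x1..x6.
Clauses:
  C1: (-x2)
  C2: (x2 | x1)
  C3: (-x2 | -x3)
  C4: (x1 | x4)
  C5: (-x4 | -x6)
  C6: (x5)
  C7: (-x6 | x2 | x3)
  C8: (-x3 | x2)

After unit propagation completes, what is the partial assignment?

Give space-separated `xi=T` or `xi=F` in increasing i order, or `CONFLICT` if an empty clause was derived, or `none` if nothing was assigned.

Answer: x1=T x2=F x3=F x5=T x6=F

Derivation:
unit clause [-2] forces x2=F; simplify:
  drop 2 from [2, 1] -> [1]
  drop 2 from [-6, 2, 3] -> [-6, 3]
  drop 2 from [-3, 2] -> [-3]
  satisfied 2 clause(s); 6 remain; assigned so far: [2]
unit clause [1] forces x1=T; simplify:
  satisfied 2 clause(s); 4 remain; assigned so far: [1, 2]
unit clause [5] forces x5=T; simplify:
  satisfied 1 clause(s); 3 remain; assigned so far: [1, 2, 5]
unit clause [-3] forces x3=F; simplify:
  drop 3 from [-6, 3] -> [-6]
  satisfied 1 clause(s); 2 remain; assigned so far: [1, 2, 3, 5]
unit clause [-6] forces x6=F; simplify:
  satisfied 2 clause(s); 0 remain; assigned so far: [1, 2, 3, 5, 6]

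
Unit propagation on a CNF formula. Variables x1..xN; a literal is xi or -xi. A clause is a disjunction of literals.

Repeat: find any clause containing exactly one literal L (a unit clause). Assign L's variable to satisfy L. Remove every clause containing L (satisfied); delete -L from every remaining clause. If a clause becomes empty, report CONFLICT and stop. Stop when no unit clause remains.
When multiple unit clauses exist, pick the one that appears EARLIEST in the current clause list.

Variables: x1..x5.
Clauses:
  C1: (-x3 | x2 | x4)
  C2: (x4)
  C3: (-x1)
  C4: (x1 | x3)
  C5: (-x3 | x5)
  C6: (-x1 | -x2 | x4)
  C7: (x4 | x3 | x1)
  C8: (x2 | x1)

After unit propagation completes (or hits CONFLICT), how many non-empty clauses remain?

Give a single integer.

Answer: 0

Derivation:
unit clause [4] forces x4=T; simplify:
  satisfied 4 clause(s); 4 remain; assigned so far: [4]
unit clause [-1] forces x1=F; simplify:
  drop 1 from [1, 3] -> [3]
  drop 1 from [2, 1] -> [2]
  satisfied 1 clause(s); 3 remain; assigned so far: [1, 4]
unit clause [3] forces x3=T; simplify:
  drop -3 from [-3, 5] -> [5]
  satisfied 1 clause(s); 2 remain; assigned so far: [1, 3, 4]
unit clause [5] forces x5=T; simplify:
  satisfied 1 clause(s); 1 remain; assigned so far: [1, 3, 4, 5]
unit clause [2] forces x2=T; simplify:
  satisfied 1 clause(s); 0 remain; assigned so far: [1, 2, 3, 4, 5]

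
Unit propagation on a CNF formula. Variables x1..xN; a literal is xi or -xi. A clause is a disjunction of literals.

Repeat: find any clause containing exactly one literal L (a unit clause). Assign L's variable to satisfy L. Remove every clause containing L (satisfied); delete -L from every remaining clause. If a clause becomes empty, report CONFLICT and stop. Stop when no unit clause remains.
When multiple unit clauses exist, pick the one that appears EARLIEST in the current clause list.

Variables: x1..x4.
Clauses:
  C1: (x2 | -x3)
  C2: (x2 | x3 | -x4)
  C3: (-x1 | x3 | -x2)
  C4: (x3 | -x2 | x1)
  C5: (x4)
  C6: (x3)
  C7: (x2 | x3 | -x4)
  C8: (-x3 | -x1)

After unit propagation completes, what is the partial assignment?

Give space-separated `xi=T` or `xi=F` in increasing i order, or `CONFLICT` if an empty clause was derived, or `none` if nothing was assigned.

unit clause [4] forces x4=T; simplify:
  drop -4 from [2, 3, -4] -> [2, 3]
  drop -4 from [2, 3, -4] -> [2, 3]
  satisfied 1 clause(s); 7 remain; assigned so far: [4]
unit clause [3] forces x3=T; simplify:
  drop -3 from [2, -3] -> [2]
  drop -3 from [-3, -1] -> [-1]
  satisfied 5 clause(s); 2 remain; assigned so far: [3, 4]
unit clause [2] forces x2=T; simplify:
  satisfied 1 clause(s); 1 remain; assigned so far: [2, 3, 4]
unit clause [-1] forces x1=F; simplify:
  satisfied 1 clause(s); 0 remain; assigned so far: [1, 2, 3, 4]

Answer: x1=F x2=T x3=T x4=T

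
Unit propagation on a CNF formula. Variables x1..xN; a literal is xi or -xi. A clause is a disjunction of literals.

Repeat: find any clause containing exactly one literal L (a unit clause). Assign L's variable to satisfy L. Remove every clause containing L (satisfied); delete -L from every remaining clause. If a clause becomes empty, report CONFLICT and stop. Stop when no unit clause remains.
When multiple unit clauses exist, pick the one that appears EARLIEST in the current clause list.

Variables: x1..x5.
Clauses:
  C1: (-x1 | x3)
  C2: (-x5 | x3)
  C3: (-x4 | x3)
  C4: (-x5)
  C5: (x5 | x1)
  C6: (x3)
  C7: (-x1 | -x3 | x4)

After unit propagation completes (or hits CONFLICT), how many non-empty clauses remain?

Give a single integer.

unit clause [-5] forces x5=F; simplify:
  drop 5 from [5, 1] -> [1]
  satisfied 2 clause(s); 5 remain; assigned so far: [5]
unit clause [1] forces x1=T; simplify:
  drop -1 from [-1, 3] -> [3]
  drop -1 from [-1, -3, 4] -> [-3, 4]
  satisfied 1 clause(s); 4 remain; assigned so far: [1, 5]
unit clause [3] forces x3=T; simplify:
  drop -3 from [-3, 4] -> [4]
  satisfied 3 clause(s); 1 remain; assigned so far: [1, 3, 5]
unit clause [4] forces x4=T; simplify:
  satisfied 1 clause(s); 0 remain; assigned so far: [1, 3, 4, 5]

Answer: 0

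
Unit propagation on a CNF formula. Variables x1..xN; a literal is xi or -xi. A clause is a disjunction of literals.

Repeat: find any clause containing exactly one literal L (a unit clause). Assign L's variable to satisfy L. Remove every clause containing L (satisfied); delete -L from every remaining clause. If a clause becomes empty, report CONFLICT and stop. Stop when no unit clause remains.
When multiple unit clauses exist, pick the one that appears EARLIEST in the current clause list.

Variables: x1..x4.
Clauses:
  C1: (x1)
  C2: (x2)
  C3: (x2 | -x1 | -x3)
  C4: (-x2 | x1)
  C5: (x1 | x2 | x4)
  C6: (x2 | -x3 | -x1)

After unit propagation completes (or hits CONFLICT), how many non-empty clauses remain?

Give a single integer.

Answer: 0

Derivation:
unit clause [1] forces x1=T; simplify:
  drop -1 from [2, -1, -3] -> [2, -3]
  drop -1 from [2, -3, -1] -> [2, -3]
  satisfied 3 clause(s); 3 remain; assigned so far: [1]
unit clause [2] forces x2=T; simplify:
  satisfied 3 clause(s); 0 remain; assigned so far: [1, 2]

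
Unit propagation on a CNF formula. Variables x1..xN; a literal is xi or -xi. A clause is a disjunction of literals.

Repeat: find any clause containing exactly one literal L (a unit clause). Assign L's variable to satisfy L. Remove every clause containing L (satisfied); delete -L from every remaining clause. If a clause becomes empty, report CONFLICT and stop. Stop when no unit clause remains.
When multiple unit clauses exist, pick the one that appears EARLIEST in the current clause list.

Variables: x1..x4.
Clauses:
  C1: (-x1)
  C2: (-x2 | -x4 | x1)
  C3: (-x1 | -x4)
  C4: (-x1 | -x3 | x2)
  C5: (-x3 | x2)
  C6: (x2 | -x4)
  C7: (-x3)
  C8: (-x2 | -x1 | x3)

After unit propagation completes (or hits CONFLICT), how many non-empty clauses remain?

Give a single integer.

Answer: 2

Derivation:
unit clause [-1] forces x1=F; simplify:
  drop 1 from [-2, -4, 1] -> [-2, -4]
  satisfied 4 clause(s); 4 remain; assigned so far: [1]
unit clause [-3] forces x3=F; simplify:
  satisfied 2 clause(s); 2 remain; assigned so far: [1, 3]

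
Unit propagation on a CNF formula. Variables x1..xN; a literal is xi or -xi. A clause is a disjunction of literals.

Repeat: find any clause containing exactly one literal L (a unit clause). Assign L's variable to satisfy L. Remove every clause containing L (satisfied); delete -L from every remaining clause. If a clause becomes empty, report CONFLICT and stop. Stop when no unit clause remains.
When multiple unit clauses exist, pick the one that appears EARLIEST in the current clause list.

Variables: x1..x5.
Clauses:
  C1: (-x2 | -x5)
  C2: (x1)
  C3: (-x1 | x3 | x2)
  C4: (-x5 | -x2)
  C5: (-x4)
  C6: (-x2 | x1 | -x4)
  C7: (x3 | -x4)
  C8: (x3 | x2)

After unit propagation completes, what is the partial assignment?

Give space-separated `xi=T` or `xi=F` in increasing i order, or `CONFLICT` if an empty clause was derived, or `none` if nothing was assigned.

Answer: x1=T x4=F

Derivation:
unit clause [1] forces x1=T; simplify:
  drop -1 from [-1, 3, 2] -> [3, 2]
  satisfied 2 clause(s); 6 remain; assigned so far: [1]
unit clause [-4] forces x4=F; simplify:
  satisfied 2 clause(s); 4 remain; assigned so far: [1, 4]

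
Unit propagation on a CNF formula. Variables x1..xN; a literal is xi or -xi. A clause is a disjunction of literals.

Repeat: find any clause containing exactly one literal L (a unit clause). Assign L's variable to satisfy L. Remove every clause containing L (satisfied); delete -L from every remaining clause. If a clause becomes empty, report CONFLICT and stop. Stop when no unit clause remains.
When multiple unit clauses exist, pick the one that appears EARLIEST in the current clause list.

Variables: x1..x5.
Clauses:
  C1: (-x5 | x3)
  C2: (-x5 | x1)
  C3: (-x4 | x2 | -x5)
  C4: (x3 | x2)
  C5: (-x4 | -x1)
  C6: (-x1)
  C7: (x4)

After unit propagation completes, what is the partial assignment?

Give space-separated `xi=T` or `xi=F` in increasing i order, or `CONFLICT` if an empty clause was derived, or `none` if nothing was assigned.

Answer: x1=F x4=T x5=F

Derivation:
unit clause [-1] forces x1=F; simplify:
  drop 1 from [-5, 1] -> [-5]
  satisfied 2 clause(s); 5 remain; assigned so far: [1]
unit clause [-5] forces x5=F; simplify:
  satisfied 3 clause(s); 2 remain; assigned so far: [1, 5]
unit clause [4] forces x4=T; simplify:
  satisfied 1 clause(s); 1 remain; assigned so far: [1, 4, 5]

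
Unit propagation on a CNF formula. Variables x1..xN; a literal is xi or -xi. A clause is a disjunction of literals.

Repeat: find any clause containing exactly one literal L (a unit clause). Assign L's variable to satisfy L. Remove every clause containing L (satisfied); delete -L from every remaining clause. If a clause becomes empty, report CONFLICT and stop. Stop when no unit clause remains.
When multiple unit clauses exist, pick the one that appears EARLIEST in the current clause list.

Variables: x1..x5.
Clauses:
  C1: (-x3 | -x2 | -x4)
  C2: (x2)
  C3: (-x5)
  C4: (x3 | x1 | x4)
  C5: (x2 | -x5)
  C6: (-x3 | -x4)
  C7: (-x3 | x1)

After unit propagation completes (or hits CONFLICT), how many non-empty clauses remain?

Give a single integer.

Answer: 4

Derivation:
unit clause [2] forces x2=T; simplify:
  drop -2 from [-3, -2, -4] -> [-3, -4]
  satisfied 2 clause(s); 5 remain; assigned so far: [2]
unit clause [-5] forces x5=F; simplify:
  satisfied 1 clause(s); 4 remain; assigned so far: [2, 5]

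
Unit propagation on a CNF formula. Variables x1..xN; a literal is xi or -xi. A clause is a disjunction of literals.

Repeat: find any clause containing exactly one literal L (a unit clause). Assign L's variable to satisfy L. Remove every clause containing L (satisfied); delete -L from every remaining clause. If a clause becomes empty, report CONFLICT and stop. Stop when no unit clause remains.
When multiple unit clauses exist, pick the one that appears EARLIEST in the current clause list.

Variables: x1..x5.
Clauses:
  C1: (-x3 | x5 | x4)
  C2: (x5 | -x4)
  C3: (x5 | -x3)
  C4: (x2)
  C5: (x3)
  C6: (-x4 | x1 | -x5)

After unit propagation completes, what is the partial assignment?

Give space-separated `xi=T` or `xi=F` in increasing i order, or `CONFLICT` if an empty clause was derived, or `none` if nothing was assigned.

unit clause [2] forces x2=T; simplify:
  satisfied 1 clause(s); 5 remain; assigned so far: [2]
unit clause [3] forces x3=T; simplify:
  drop -3 from [-3, 5, 4] -> [5, 4]
  drop -3 from [5, -3] -> [5]
  satisfied 1 clause(s); 4 remain; assigned so far: [2, 3]
unit clause [5] forces x5=T; simplify:
  drop -5 from [-4, 1, -5] -> [-4, 1]
  satisfied 3 clause(s); 1 remain; assigned so far: [2, 3, 5]

Answer: x2=T x3=T x5=T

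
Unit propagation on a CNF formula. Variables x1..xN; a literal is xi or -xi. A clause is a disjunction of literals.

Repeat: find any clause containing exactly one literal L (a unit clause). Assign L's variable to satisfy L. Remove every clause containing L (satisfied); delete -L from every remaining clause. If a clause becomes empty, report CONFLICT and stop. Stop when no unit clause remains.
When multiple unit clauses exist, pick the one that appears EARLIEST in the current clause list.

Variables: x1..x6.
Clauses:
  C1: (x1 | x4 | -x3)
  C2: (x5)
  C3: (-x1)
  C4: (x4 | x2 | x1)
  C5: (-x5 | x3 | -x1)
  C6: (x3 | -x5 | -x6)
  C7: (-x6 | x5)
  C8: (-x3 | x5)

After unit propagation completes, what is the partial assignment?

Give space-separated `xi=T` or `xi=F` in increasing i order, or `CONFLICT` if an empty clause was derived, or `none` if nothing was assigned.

unit clause [5] forces x5=T; simplify:
  drop -5 from [-5, 3, -1] -> [3, -1]
  drop -5 from [3, -5, -6] -> [3, -6]
  satisfied 3 clause(s); 5 remain; assigned so far: [5]
unit clause [-1] forces x1=F; simplify:
  drop 1 from [1, 4, -3] -> [4, -3]
  drop 1 from [4, 2, 1] -> [4, 2]
  satisfied 2 clause(s); 3 remain; assigned so far: [1, 5]

Answer: x1=F x5=T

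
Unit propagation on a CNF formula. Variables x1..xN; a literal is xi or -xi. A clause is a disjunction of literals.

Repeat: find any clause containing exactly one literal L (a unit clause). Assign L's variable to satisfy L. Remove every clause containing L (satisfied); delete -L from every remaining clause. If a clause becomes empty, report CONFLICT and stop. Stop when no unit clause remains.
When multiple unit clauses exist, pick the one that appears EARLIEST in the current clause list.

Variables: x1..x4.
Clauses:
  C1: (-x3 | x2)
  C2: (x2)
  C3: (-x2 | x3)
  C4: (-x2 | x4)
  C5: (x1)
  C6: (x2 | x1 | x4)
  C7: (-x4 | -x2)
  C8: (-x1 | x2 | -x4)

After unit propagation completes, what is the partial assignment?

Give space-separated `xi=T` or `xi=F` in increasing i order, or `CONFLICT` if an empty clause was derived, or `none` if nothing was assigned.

Answer: CONFLICT

Derivation:
unit clause [2] forces x2=T; simplify:
  drop -2 from [-2, 3] -> [3]
  drop -2 from [-2, 4] -> [4]
  drop -2 from [-4, -2] -> [-4]
  satisfied 4 clause(s); 4 remain; assigned so far: [2]
unit clause [3] forces x3=T; simplify:
  satisfied 1 clause(s); 3 remain; assigned so far: [2, 3]
unit clause [4] forces x4=T; simplify:
  drop -4 from [-4] -> [] (empty!)
  satisfied 1 clause(s); 2 remain; assigned so far: [2, 3, 4]
CONFLICT (empty clause)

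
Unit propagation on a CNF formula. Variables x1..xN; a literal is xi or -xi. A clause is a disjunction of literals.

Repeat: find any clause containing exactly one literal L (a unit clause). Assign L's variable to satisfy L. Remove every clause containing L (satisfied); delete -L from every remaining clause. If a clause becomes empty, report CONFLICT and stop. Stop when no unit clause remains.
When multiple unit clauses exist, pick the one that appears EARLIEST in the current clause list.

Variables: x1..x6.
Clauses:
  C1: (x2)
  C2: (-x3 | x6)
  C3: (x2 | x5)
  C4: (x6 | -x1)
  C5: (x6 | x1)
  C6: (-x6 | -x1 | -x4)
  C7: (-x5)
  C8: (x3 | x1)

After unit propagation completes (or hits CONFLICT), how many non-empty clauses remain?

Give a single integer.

unit clause [2] forces x2=T; simplify:
  satisfied 2 clause(s); 6 remain; assigned so far: [2]
unit clause [-5] forces x5=F; simplify:
  satisfied 1 clause(s); 5 remain; assigned so far: [2, 5]

Answer: 5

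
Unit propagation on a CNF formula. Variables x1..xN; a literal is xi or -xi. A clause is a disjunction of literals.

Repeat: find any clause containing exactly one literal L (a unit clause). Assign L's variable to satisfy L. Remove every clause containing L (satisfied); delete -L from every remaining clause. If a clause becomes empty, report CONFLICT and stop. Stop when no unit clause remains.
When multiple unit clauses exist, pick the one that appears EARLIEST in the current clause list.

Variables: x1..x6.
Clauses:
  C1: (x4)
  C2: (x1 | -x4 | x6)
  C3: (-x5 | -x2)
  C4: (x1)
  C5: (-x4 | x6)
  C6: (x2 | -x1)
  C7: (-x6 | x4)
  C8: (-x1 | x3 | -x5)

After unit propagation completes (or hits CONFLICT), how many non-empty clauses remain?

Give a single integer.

Answer: 0

Derivation:
unit clause [4] forces x4=T; simplify:
  drop -4 from [1, -4, 6] -> [1, 6]
  drop -4 from [-4, 6] -> [6]
  satisfied 2 clause(s); 6 remain; assigned so far: [4]
unit clause [1] forces x1=T; simplify:
  drop -1 from [2, -1] -> [2]
  drop -1 from [-1, 3, -5] -> [3, -5]
  satisfied 2 clause(s); 4 remain; assigned so far: [1, 4]
unit clause [6] forces x6=T; simplify:
  satisfied 1 clause(s); 3 remain; assigned so far: [1, 4, 6]
unit clause [2] forces x2=T; simplify:
  drop -2 from [-5, -2] -> [-5]
  satisfied 1 clause(s); 2 remain; assigned so far: [1, 2, 4, 6]
unit clause [-5] forces x5=F; simplify:
  satisfied 2 clause(s); 0 remain; assigned so far: [1, 2, 4, 5, 6]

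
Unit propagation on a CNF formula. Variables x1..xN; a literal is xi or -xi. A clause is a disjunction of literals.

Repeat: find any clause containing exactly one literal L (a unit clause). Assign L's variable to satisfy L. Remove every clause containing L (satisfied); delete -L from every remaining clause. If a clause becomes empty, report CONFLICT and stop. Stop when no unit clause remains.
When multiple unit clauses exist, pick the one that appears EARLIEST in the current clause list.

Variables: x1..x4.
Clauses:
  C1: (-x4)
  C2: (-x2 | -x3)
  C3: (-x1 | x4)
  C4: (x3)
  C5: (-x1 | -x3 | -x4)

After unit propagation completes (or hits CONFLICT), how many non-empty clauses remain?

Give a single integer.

unit clause [-4] forces x4=F; simplify:
  drop 4 from [-1, 4] -> [-1]
  satisfied 2 clause(s); 3 remain; assigned so far: [4]
unit clause [-1] forces x1=F; simplify:
  satisfied 1 clause(s); 2 remain; assigned so far: [1, 4]
unit clause [3] forces x3=T; simplify:
  drop -3 from [-2, -3] -> [-2]
  satisfied 1 clause(s); 1 remain; assigned so far: [1, 3, 4]
unit clause [-2] forces x2=F; simplify:
  satisfied 1 clause(s); 0 remain; assigned so far: [1, 2, 3, 4]

Answer: 0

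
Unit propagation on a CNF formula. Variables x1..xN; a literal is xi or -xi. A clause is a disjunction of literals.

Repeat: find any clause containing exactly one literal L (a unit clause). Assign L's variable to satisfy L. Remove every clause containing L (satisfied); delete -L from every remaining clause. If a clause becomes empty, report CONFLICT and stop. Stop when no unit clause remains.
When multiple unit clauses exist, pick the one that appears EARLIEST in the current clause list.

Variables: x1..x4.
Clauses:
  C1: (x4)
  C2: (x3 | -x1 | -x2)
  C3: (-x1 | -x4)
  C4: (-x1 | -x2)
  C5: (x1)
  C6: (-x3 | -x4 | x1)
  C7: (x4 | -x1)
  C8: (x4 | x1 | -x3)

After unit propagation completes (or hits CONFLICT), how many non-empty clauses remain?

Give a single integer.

unit clause [4] forces x4=T; simplify:
  drop -4 from [-1, -4] -> [-1]
  drop -4 from [-3, -4, 1] -> [-3, 1]
  satisfied 3 clause(s); 5 remain; assigned so far: [4]
unit clause [-1] forces x1=F; simplify:
  drop 1 from [1] -> [] (empty!)
  drop 1 from [-3, 1] -> [-3]
  satisfied 3 clause(s); 2 remain; assigned so far: [1, 4]
CONFLICT (empty clause)

Answer: 1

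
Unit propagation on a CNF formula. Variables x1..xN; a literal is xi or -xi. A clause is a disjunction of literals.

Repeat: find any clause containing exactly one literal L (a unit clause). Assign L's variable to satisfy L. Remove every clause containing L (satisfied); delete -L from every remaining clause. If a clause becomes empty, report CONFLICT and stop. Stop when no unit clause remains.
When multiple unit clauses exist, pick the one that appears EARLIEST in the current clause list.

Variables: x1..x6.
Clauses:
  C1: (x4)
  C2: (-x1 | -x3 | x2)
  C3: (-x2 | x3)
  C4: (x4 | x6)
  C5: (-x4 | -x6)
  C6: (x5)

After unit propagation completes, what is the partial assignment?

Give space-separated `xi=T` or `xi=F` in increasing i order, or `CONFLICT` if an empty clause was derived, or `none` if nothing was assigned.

Answer: x4=T x5=T x6=F

Derivation:
unit clause [4] forces x4=T; simplify:
  drop -4 from [-4, -6] -> [-6]
  satisfied 2 clause(s); 4 remain; assigned so far: [4]
unit clause [-6] forces x6=F; simplify:
  satisfied 1 clause(s); 3 remain; assigned so far: [4, 6]
unit clause [5] forces x5=T; simplify:
  satisfied 1 clause(s); 2 remain; assigned so far: [4, 5, 6]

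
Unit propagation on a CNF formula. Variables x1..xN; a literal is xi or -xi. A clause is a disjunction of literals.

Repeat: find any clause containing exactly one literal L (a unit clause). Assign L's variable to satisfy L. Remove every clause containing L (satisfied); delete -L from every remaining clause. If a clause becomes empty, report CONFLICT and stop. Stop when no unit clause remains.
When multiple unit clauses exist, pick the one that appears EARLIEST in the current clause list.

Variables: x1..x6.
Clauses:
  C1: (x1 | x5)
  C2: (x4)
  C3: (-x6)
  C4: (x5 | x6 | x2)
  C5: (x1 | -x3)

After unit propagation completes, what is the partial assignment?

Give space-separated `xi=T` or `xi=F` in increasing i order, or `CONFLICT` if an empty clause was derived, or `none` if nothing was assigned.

unit clause [4] forces x4=T; simplify:
  satisfied 1 clause(s); 4 remain; assigned so far: [4]
unit clause [-6] forces x6=F; simplify:
  drop 6 from [5, 6, 2] -> [5, 2]
  satisfied 1 clause(s); 3 remain; assigned so far: [4, 6]

Answer: x4=T x6=F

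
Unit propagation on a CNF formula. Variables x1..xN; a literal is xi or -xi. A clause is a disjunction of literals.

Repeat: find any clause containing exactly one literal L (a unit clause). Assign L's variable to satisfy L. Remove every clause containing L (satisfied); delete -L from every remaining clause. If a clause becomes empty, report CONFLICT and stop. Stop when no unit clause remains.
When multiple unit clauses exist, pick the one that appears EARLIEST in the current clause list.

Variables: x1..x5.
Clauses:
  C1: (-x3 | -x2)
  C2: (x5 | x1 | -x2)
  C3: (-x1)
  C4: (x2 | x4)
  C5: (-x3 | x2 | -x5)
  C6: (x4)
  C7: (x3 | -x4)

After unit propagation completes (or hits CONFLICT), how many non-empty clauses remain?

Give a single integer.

Answer: 0

Derivation:
unit clause [-1] forces x1=F; simplify:
  drop 1 from [5, 1, -2] -> [5, -2]
  satisfied 1 clause(s); 6 remain; assigned so far: [1]
unit clause [4] forces x4=T; simplify:
  drop -4 from [3, -4] -> [3]
  satisfied 2 clause(s); 4 remain; assigned so far: [1, 4]
unit clause [3] forces x3=T; simplify:
  drop -3 from [-3, -2] -> [-2]
  drop -3 from [-3, 2, -5] -> [2, -5]
  satisfied 1 clause(s); 3 remain; assigned so far: [1, 3, 4]
unit clause [-2] forces x2=F; simplify:
  drop 2 from [2, -5] -> [-5]
  satisfied 2 clause(s); 1 remain; assigned so far: [1, 2, 3, 4]
unit clause [-5] forces x5=F; simplify:
  satisfied 1 clause(s); 0 remain; assigned so far: [1, 2, 3, 4, 5]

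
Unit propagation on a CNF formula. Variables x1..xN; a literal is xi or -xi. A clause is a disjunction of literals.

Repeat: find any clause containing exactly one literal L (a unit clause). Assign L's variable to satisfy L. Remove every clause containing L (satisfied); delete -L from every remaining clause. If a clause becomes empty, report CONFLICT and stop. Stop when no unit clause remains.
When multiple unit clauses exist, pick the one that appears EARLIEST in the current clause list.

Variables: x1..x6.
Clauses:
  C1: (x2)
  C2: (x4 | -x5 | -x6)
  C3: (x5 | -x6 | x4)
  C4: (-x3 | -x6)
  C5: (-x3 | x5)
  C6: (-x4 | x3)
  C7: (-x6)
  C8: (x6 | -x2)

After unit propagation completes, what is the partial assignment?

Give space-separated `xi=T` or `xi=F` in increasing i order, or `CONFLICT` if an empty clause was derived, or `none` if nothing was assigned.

unit clause [2] forces x2=T; simplify:
  drop -2 from [6, -2] -> [6]
  satisfied 1 clause(s); 7 remain; assigned so far: [2]
unit clause [-6] forces x6=F; simplify:
  drop 6 from [6] -> [] (empty!)
  satisfied 4 clause(s); 3 remain; assigned so far: [2, 6]
CONFLICT (empty clause)

Answer: CONFLICT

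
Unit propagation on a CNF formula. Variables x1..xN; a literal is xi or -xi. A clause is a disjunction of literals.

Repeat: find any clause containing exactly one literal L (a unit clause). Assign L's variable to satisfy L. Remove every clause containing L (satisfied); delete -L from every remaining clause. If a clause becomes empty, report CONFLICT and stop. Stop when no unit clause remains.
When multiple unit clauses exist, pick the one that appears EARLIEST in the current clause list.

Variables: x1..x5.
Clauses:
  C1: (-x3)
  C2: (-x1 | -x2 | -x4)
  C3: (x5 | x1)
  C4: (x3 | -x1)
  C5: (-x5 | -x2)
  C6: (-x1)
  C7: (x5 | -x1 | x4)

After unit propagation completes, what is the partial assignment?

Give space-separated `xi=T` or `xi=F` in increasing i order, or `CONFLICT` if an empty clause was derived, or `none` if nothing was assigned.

Answer: x1=F x2=F x3=F x5=T

Derivation:
unit clause [-3] forces x3=F; simplify:
  drop 3 from [3, -1] -> [-1]
  satisfied 1 clause(s); 6 remain; assigned so far: [3]
unit clause [-1] forces x1=F; simplify:
  drop 1 from [5, 1] -> [5]
  satisfied 4 clause(s); 2 remain; assigned so far: [1, 3]
unit clause [5] forces x5=T; simplify:
  drop -5 from [-5, -2] -> [-2]
  satisfied 1 clause(s); 1 remain; assigned so far: [1, 3, 5]
unit clause [-2] forces x2=F; simplify:
  satisfied 1 clause(s); 0 remain; assigned so far: [1, 2, 3, 5]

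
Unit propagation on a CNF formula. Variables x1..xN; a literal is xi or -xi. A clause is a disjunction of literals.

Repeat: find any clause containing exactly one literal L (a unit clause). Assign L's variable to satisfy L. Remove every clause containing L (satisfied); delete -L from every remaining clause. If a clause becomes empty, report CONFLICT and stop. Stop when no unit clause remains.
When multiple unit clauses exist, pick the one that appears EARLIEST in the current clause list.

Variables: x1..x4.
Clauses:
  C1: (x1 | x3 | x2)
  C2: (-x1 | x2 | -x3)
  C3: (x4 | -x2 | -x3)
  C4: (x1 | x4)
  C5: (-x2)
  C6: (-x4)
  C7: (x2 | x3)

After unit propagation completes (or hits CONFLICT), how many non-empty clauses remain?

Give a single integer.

unit clause [-2] forces x2=F; simplify:
  drop 2 from [1, 3, 2] -> [1, 3]
  drop 2 from [-1, 2, -3] -> [-1, -3]
  drop 2 from [2, 3] -> [3]
  satisfied 2 clause(s); 5 remain; assigned so far: [2]
unit clause [-4] forces x4=F; simplify:
  drop 4 from [1, 4] -> [1]
  satisfied 1 clause(s); 4 remain; assigned so far: [2, 4]
unit clause [1] forces x1=T; simplify:
  drop -1 from [-1, -3] -> [-3]
  satisfied 2 clause(s); 2 remain; assigned so far: [1, 2, 4]
unit clause [-3] forces x3=F; simplify:
  drop 3 from [3] -> [] (empty!)
  satisfied 1 clause(s); 1 remain; assigned so far: [1, 2, 3, 4]
CONFLICT (empty clause)

Answer: 0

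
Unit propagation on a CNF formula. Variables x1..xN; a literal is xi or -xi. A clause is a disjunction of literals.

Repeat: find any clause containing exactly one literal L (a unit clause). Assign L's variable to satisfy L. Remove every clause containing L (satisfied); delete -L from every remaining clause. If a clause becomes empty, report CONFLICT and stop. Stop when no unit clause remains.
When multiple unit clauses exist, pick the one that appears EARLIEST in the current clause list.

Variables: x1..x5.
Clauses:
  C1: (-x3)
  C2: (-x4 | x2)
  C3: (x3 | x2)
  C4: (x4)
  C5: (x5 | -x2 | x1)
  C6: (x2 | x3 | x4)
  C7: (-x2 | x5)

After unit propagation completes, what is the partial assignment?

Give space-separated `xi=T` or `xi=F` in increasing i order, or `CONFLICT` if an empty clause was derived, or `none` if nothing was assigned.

unit clause [-3] forces x3=F; simplify:
  drop 3 from [3, 2] -> [2]
  drop 3 from [2, 3, 4] -> [2, 4]
  satisfied 1 clause(s); 6 remain; assigned so far: [3]
unit clause [2] forces x2=T; simplify:
  drop -2 from [5, -2, 1] -> [5, 1]
  drop -2 from [-2, 5] -> [5]
  satisfied 3 clause(s); 3 remain; assigned so far: [2, 3]
unit clause [4] forces x4=T; simplify:
  satisfied 1 clause(s); 2 remain; assigned so far: [2, 3, 4]
unit clause [5] forces x5=T; simplify:
  satisfied 2 clause(s); 0 remain; assigned so far: [2, 3, 4, 5]

Answer: x2=T x3=F x4=T x5=T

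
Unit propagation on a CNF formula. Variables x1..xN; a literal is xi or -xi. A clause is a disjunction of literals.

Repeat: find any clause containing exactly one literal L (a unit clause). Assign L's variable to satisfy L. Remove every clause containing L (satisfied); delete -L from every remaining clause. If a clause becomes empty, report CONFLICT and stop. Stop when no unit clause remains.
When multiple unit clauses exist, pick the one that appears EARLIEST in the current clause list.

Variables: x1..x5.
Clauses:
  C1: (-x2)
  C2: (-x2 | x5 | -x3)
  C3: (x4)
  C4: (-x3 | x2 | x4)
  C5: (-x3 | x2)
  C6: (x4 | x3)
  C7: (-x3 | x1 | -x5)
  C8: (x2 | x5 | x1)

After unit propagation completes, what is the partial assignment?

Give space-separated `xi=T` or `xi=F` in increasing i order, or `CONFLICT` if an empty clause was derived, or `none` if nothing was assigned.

Answer: x2=F x3=F x4=T

Derivation:
unit clause [-2] forces x2=F; simplify:
  drop 2 from [-3, 2, 4] -> [-3, 4]
  drop 2 from [-3, 2] -> [-3]
  drop 2 from [2, 5, 1] -> [5, 1]
  satisfied 2 clause(s); 6 remain; assigned so far: [2]
unit clause [4] forces x4=T; simplify:
  satisfied 3 clause(s); 3 remain; assigned so far: [2, 4]
unit clause [-3] forces x3=F; simplify:
  satisfied 2 clause(s); 1 remain; assigned so far: [2, 3, 4]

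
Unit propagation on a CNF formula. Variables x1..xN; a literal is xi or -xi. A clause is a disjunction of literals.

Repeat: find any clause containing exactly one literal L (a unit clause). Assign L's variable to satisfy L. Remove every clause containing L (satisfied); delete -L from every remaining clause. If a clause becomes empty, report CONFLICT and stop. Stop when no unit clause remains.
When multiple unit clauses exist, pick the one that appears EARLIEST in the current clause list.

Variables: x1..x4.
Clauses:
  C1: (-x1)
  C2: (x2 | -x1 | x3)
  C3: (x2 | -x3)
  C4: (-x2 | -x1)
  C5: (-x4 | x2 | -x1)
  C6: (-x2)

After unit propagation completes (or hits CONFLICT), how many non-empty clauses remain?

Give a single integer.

unit clause [-1] forces x1=F; simplify:
  satisfied 4 clause(s); 2 remain; assigned so far: [1]
unit clause [-2] forces x2=F; simplify:
  drop 2 from [2, -3] -> [-3]
  satisfied 1 clause(s); 1 remain; assigned so far: [1, 2]
unit clause [-3] forces x3=F; simplify:
  satisfied 1 clause(s); 0 remain; assigned so far: [1, 2, 3]

Answer: 0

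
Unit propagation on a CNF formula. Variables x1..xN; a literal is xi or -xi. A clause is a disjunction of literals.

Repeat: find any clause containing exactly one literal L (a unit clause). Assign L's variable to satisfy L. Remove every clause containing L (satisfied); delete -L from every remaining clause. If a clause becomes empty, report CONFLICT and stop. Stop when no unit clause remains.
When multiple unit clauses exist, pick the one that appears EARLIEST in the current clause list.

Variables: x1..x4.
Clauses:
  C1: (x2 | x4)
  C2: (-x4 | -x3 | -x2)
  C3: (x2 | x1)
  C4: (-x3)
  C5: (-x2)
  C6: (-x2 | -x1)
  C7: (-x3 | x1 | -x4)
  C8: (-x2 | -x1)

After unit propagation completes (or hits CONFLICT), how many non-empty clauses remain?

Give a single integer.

unit clause [-3] forces x3=F; simplify:
  satisfied 3 clause(s); 5 remain; assigned so far: [3]
unit clause [-2] forces x2=F; simplify:
  drop 2 from [2, 4] -> [4]
  drop 2 from [2, 1] -> [1]
  satisfied 3 clause(s); 2 remain; assigned so far: [2, 3]
unit clause [4] forces x4=T; simplify:
  satisfied 1 clause(s); 1 remain; assigned so far: [2, 3, 4]
unit clause [1] forces x1=T; simplify:
  satisfied 1 clause(s); 0 remain; assigned so far: [1, 2, 3, 4]

Answer: 0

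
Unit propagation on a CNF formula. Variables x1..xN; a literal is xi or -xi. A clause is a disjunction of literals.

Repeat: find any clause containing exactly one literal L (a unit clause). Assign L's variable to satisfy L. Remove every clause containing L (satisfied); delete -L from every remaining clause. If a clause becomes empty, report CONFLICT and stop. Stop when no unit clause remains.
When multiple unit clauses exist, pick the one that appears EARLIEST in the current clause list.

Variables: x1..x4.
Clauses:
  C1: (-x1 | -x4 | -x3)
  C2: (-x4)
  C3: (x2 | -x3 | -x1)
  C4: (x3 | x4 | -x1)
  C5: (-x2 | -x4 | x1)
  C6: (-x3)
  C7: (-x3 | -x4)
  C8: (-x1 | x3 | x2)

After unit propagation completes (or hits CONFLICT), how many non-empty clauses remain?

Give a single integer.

Answer: 0

Derivation:
unit clause [-4] forces x4=F; simplify:
  drop 4 from [3, 4, -1] -> [3, -1]
  satisfied 4 clause(s); 4 remain; assigned so far: [4]
unit clause [-3] forces x3=F; simplify:
  drop 3 from [3, -1] -> [-1]
  drop 3 from [-1, 3, 2] -> [-1, 2]
  satisfied 2 clause(s); 2 remain; assigned so far: [3, 4]
unit clause [-1] forces x1=F; simplify:
  satisfied 2 clause(s); 0 remain; assigned so far: [1, 3, 4]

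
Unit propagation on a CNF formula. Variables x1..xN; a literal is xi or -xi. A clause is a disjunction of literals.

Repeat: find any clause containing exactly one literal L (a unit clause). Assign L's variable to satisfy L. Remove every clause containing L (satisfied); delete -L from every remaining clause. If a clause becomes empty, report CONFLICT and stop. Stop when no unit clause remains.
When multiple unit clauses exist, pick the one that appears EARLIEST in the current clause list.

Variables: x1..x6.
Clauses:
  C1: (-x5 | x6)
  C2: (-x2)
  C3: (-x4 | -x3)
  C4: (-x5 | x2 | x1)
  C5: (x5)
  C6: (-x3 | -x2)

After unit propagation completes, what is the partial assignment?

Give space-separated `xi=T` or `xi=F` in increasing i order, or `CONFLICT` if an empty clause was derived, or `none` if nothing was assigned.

Answer: x1=T x2=F x5=T x6=T

Derivation:
unit clause [-2] forces x2=F; simplify:
  drop 2 from [-5, 2, 1] -> [-5, 1]
  satisfied 2 clause(s); 4 remain; assigned so far: [2]
unit clause [5] forces x5=T; simplify:
  drop -5 from [-5, 6] -> [6]
  drop -5 from [-5, 1] -> [1]
  satisfied 1 clause(s); 3 remain; assigned so far: [2, 5]
unit clause [6] forces x6=T; simplify:
  satisfied 1 clause(s); 2 remain; assigned so far: [2, 5, 6]
unit clause [1] forces x1=T; simplify:
  satisfied 1 clause(s); 1 remain; assigned so far: [1, 2, 5, 6]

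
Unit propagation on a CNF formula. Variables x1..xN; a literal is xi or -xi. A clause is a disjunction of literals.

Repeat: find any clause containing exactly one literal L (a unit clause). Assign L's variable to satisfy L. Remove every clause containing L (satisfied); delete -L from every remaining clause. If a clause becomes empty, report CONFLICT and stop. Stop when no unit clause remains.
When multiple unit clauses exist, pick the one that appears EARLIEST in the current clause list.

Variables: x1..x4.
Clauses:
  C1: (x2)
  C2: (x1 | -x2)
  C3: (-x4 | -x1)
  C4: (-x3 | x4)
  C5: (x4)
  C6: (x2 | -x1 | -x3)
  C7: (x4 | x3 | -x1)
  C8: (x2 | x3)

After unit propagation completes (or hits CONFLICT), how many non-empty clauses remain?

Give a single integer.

Answer: 2

Derivation:
unit clause [2] forces x2=T; simplify:
  drop -2 from [1, -2] -> [1]
  satisfied 3 clause(s); 5 remain; assigned so far: [2]
unit clause [1] forces x1=T; simplify:
  drop -1 from [-4, -1] -> [-4]
  drop -1 from [4, 3, -1] -> [4, 3]
  satisfied 1 clause(s); 4 remain; assigned so far: [1, 2]
unit clause [-4] forces x4=F; simplify:
  drop 4 from [-3, 4] -> [-3]
  drop 4 from [4] -> [] (empty!)
  drop 4 from [4, 3] -> [3]
  satisfied 1 clause(s); 3 remain; assigned so far: [1, 2, 4]
CONFLICT (empty clause)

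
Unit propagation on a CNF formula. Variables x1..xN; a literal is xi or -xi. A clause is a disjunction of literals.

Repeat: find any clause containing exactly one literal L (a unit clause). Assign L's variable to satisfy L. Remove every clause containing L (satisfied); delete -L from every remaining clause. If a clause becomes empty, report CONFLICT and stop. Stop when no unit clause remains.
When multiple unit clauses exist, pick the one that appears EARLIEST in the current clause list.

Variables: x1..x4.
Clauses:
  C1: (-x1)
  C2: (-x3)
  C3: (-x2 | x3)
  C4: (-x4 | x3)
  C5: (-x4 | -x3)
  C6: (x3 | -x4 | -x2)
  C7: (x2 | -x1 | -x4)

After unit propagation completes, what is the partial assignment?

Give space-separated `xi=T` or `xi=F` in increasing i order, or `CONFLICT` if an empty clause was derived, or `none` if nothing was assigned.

unit clause [-1] forces x1=F; simplify:
  satisfied 2 clause(s); 5 remain; assigned so far: [1]
unit clause [-3] forces x3=F; simplify:
  drop 3 from [-2, 3] -> [-2]
  drop 3 from [-4, 3] -> [-4]
  drop 3 from [3, -4, -2] -> [-4, -2]
  satisfied 2 clause(s); 3 remain; assigned so far: [1, 3]
unit clause [-2] forces x2=F; simplify:
  satisfied 2 clause(s); 1 remain; assigned so far: [1, 2, 3]
unit clause [-4] forces x4=F; simplify:
  satisfied 1 clause(s); 0 remain; assigned so far: [1, 2, 3, 4]

Answer: x1=F x2=F x3=F x4=F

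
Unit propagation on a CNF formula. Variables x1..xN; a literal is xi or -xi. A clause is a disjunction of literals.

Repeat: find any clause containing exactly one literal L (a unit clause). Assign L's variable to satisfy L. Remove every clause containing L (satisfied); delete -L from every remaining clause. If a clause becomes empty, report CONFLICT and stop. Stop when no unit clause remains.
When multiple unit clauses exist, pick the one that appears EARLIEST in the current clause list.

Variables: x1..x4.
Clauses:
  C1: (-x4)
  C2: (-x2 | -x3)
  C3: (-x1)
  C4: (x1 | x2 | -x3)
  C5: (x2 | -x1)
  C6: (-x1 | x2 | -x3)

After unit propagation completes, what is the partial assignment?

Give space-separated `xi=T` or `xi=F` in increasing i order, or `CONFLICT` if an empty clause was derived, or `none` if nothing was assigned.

Answer: x1=F x4=F

Derivation:
unit clause [-4] forces x4=F; simplify:
  satisfied 1 clause(s); 5 remain; assigned so far: [4]
unit clause [-1] forces x1=F; simplify:
  drop 1 from [1, 2, -3] -> [2, -3]
  satisfied 3 clause(s); 2 remain; assigned so far: [1, 4]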